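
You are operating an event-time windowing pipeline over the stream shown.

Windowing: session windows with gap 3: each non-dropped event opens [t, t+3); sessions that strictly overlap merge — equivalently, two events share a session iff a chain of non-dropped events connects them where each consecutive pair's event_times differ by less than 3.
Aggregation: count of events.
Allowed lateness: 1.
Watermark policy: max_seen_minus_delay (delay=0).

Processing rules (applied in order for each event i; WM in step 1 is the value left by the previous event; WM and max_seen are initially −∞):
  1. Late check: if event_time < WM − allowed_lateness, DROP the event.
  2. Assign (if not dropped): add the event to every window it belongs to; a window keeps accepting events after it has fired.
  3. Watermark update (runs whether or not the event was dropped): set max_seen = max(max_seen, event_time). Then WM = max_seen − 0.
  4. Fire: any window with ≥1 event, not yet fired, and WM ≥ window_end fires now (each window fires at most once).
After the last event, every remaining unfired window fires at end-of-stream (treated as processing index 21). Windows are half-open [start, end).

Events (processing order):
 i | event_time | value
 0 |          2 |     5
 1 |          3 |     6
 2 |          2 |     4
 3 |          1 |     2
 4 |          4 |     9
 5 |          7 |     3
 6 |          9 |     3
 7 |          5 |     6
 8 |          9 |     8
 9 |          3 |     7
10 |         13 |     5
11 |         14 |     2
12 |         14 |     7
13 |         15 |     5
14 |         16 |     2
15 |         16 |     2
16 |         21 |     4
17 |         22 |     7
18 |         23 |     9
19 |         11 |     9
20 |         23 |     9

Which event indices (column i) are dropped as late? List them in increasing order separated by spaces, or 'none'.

3 7 9 19

i=0 t=2 v=5: → [2,5); WM=2
i=1 t=3 v=6: → [2,6); WM=3
i=2 t=2 v=4: → [2,6); WM=3
i=3 t=1 v=2: DROP (t<3-1); WM=3
i=4 t=4 v=9: → [2,7); WM=4
i=5 t=7 v=3: → [7,10); WM=7
i=6 t=9 v=3: → [7,12); WM=9
i=7 t=5 v=6: DROP (t<9-1); WM=9
i=8 t=9 v=8: → [7,12); WM=9
i=9 t=3 v=7: DROP (t<9-1); WM=9
i=10 t=13 v=5: → [13,16); WM=13
i=11 t=14 v=2: → [13,17); WM=14
i=12 t=14 v=7: → [13,17); WM=14
i=13 t=15 v=5: → [13,18); WM=15
i=14 t=16 v=2: → [13,19); WM=16
i=15 t=16 v=2: → [13,19); WM=16
i=16 t=21 v=4: → [21,24); WM=21
i=17 t=22 v=7: → [21,25); WM=22
i=18 t=23 v=9: → [21,26); WM=23
i=19 t=11 v=9: DROP (t<23-1); WM=23
i=20 t=23 v=9: → [21,26); WM=23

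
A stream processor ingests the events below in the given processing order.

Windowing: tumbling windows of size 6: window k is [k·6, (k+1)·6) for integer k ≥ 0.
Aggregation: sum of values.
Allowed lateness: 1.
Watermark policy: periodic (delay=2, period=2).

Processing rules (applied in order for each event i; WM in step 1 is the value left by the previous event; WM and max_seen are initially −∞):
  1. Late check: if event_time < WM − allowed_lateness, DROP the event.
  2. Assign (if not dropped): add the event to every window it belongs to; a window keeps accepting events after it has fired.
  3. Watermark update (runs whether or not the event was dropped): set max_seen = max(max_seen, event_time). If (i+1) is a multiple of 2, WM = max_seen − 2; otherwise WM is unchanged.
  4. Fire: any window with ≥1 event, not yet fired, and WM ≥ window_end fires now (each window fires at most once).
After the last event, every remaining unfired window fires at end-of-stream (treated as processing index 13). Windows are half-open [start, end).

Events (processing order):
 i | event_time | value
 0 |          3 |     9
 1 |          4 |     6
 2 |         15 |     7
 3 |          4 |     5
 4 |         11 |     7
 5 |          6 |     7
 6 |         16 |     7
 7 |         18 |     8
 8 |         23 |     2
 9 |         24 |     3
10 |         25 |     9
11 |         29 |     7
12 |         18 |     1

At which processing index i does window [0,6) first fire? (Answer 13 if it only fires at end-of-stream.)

i=0 t=3 v=9: → [0,6); WM=−∞
i=1 t=4 v=6: → [0,6); WM=2
i=2 t=15 v=7: → [12,18); WM=2
i=3 t=4 v=5: → [0,6); WM=13; [0,6) fires=20
i=4 t=11 v=7: DROP (t<13-1); WM=13
i=5 t=6 v=7: DROP (t<13-1); WM=13
i=6 t=16 v=7: → [12,18); WM=13
i=7 t=18 v=8: → [18,24); WM=16
i=8 t=23 v=2: → [18,24); WM=16
i=9 t=24 v=3: → [24,30); WM=22; [12,18) fires=14
i=10 t=25 v=9: → [24,30); WM=22
i=11 t=29 v=7: → [24,30); WM=27; [18,24) fires=10
i=12 t=18 v=1: DROP (t<27-1); WM=27

3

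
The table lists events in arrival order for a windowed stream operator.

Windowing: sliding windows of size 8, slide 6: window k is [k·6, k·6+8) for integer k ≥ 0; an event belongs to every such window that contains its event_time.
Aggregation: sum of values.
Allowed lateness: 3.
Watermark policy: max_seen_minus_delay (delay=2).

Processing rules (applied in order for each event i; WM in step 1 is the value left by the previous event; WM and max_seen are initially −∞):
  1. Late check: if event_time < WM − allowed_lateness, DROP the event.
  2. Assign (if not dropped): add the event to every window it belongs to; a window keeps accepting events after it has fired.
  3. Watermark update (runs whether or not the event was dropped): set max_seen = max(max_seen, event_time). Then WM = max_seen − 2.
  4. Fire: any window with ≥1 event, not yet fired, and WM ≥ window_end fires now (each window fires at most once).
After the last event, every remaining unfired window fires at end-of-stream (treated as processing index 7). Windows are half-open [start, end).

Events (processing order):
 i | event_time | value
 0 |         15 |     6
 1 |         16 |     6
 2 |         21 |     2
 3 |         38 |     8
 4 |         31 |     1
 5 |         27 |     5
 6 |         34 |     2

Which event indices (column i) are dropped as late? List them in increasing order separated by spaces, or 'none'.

4 5

i=0 t=15 v=6: → [12,20); WM=13
i=1 t=16 v=6: → [12,20); WM=14
i=2 t=21 v=2: → [18,26); WM=19
i=3 t=38 v=8: → [36,44); WM=36; [12,20) fires=12 [18,26) fires=2
i=4 t=31 v=1: DROP (t<36-3); WM=36
i=5 t=27 v=5: DROP (t<36-3); WM=36
i=6 t=34 v=2: → [30,38); WM=36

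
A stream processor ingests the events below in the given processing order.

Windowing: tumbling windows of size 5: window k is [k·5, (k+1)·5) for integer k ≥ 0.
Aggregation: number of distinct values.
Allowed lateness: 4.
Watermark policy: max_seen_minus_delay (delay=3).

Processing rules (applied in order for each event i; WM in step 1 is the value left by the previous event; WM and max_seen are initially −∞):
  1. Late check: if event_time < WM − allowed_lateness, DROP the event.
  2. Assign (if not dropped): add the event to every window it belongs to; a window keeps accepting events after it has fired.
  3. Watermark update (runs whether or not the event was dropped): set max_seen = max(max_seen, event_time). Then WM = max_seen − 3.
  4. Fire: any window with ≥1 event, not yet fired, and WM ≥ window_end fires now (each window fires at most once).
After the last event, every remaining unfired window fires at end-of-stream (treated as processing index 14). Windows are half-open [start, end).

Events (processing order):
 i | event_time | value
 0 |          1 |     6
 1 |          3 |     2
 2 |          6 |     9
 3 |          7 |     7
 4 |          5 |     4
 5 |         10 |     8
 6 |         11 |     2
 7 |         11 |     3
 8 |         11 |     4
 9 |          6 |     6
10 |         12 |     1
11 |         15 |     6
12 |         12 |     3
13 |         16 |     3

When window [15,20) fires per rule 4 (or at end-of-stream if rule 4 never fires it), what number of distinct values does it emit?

i=0 t=1 v=6: → [0,5); WM=-2
i=1 t=3 v=2: → [0,5); WM=0
i=2 t=6 v=9: → [5,10); WM=3
i=3 t=7 v=7: → [5,10); WM=4
i=4 t=5 v=4: → [5,10); WM=4
i=5 t=10 v=8: → [10,15); WM=7; [0,5) fires=2
i=6 t=11 v=2: → [10,15); WM=8
i=7 t=11 v=3: → [10,15); WM=8
i=8 t=11 v=4: → [10,15); WM=8
i=9 t=6 v=6: → [5,10); WM=8
i=10 t=12 v=1: → [10,15); WM=9
i=11 t=15 v=6: → [15,20); WM=12; [5,10) fires=4
i=12 t=12 v=3: → [10,15); WM=12
i=13 t=16 v=3: → [15,20); WM=13

2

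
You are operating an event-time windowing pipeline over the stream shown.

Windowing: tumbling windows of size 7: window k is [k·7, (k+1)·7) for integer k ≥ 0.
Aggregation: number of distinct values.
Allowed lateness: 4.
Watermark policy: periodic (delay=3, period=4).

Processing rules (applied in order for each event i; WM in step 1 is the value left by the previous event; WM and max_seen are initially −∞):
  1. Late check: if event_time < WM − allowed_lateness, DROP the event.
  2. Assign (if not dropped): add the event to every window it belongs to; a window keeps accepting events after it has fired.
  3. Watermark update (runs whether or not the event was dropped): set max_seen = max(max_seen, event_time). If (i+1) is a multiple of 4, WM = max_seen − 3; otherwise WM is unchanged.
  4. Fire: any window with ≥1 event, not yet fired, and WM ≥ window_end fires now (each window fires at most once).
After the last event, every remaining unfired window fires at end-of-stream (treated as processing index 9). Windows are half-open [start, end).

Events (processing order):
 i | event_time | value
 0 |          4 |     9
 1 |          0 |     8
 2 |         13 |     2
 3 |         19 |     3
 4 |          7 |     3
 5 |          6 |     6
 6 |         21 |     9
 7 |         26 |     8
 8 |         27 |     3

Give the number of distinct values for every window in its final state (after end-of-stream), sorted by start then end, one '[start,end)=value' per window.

i=0 t=4 v=9: → [0,7); WM=−∞
i=1 t=0 v=8: → [0,7); WM=−∞
i=2 t=13 v=2: → [7,14); WM=−∞
i=3 t=19 v=3: → [14,21); WM=16; [0,7) fires=2 [7,14) fires=1
i=4 t=7 v=3: DROP (t<16-4); WM=16
i=5 t=6 v=6: DROP (t<16-4); WM=16
i=6 t=21 v=9: → [21,28); WM=16
i=7 t=26 v=8: → [21,28); WM=23; [14,21) fires=1
i=8 t=27 v=3: → [21,28); WM=23

[0,7)=2 [7,14)=1 [14,21)=1 [21,28)=3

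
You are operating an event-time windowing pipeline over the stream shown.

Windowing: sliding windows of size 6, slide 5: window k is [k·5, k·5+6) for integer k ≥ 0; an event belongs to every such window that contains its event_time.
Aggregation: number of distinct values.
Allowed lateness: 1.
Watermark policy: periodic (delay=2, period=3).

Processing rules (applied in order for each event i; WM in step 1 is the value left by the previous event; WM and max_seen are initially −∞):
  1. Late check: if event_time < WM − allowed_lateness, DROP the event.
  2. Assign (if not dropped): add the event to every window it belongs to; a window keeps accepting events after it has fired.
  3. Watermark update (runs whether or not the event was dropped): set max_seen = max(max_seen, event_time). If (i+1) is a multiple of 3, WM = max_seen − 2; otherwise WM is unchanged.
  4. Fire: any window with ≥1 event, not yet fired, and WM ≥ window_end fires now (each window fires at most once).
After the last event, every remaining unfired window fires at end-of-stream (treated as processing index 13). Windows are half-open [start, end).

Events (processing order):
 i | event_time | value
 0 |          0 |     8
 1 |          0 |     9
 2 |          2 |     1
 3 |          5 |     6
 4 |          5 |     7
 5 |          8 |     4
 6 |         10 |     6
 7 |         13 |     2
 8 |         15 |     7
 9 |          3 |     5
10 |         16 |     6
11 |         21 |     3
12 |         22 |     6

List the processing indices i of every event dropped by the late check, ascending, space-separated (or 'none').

i=0 t=0 v=8: → [0,6); WM=−∞
i=1 t=0 v=9: → [0,6); WM=−∞
i=2 t=2 v=1: → [0,6); WM=0
i=3 t=5 v=6: → [5,11),[0,6); WM=0
i=4 t=5 v=7: → [5,11),[0,6); WM=0
i=5 t=8 v=4: → [5,11); WM=6; [0,6) fires=5
i=6 t=10 v=6: → [10,16),[5,11); WM=6
i=7 t=13 v=2: → [10,16); WM=6
i=8 t=15 v=7: → [15,21),[10,16); WM=13; [5,11) fires=3
i=9 t=3 v=5: DROP (t<13-1); WM=13
i=10 t=16 v=6: → [15,21); WM=13
i=11 t=21 v=3: → [20,26); WM=19; [10,16) fires=3
i=12 t=22 v=6: → [20,26); WM=19

9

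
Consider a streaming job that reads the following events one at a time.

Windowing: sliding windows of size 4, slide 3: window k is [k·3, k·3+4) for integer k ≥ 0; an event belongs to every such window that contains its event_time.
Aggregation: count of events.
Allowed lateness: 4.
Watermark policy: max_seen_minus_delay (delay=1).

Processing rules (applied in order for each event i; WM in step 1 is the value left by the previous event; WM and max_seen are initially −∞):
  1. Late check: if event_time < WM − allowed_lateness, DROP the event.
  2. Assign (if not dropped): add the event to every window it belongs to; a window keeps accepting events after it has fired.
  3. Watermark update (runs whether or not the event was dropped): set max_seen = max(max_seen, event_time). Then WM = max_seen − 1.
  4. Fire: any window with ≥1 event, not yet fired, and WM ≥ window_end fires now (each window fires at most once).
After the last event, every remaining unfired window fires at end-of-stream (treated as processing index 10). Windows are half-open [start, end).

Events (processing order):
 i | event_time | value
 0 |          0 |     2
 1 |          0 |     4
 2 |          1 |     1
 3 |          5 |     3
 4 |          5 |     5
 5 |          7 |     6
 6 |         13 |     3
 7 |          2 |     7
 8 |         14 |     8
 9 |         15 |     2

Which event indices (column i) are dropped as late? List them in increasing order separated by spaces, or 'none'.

i=0 t=0 v=2: → [0,4); WM=-1
i=1 t=0 v=4: → [0,4); WM=-1
i=2 t=1 v=1: → [0,4); WM=0
i=3 t=5 v=3: → [3,7); WM=4; [0,4) fires=3
i=4 t=5 v=5: → [3,7); WM=4
i=5 t=7 v=6: → [6,10); WM=6
i=6 t=13 v=3: → [12,16); WM=12; [3,7) fires=2 [6,10) fires=1
i=7 t=2 v=7: DROP (t<12-4); WM=12
i=8 t=14 v=8: → [12,16); WM=13
i=9 t=15 v=2: → [15,19),[12,16); WM=14

7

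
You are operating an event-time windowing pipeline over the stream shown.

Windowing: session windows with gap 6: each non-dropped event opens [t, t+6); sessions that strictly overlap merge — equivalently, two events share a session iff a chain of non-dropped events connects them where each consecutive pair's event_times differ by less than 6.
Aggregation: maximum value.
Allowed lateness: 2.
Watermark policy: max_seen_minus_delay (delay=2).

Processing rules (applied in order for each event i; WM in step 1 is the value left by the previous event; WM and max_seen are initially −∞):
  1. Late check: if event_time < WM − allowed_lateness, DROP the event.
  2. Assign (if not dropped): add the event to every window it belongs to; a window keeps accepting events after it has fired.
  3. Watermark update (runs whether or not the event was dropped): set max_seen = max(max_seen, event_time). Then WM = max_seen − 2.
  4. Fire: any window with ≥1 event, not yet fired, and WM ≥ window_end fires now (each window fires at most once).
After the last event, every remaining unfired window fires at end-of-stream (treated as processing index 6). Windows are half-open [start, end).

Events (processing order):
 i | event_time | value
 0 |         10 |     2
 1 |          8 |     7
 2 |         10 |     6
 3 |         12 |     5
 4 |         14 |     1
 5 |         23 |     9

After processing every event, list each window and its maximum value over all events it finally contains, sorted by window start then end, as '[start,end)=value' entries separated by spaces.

[8,20)=7 [23,29)=9

i=0 t=10 v=2: → [10,16); WM=8
i=1 t=8 v=7: → [8,16); WM=8
i=2 t=10 v=6: → [8,16); WM=8
i=3 t=12 v=5: → [8,18); WM=10
i=4 t=14 v=1: → [8,20); WM=12
i=5 t=23 v=9: → [23,29); WM=21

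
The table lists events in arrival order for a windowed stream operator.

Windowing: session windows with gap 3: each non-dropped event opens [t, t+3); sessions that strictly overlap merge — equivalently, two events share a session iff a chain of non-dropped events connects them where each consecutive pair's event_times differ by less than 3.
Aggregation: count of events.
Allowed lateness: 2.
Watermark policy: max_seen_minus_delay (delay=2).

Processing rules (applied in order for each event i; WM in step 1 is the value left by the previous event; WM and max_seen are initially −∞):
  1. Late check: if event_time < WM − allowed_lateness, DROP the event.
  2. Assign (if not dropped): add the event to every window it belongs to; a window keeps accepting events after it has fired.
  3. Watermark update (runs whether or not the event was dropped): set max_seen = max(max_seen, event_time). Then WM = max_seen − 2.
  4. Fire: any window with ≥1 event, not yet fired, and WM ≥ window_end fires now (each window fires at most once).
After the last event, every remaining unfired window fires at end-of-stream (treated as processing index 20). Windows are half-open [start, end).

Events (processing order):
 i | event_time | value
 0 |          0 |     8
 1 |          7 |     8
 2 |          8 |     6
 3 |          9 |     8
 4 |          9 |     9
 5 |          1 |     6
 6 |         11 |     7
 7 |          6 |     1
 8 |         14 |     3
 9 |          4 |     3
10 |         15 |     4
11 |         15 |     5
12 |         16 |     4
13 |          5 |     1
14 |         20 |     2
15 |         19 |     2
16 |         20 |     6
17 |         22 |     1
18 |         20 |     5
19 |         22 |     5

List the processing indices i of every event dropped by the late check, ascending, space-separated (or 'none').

i=0 t=0 v=8: → [0,3); WM=-2
i=1 t=7 v=8: → [7,10); WM=5
i=2 t=8 v=6: → [7,11); WM=6
i=3 t=9 v=8: → [7,12); WM=7
i=4 t=9 v=9: → [7,12); WM=7
i=5 t=1 v=6: DROP (t<7-2); WM=7
i=6 t=11 v=7: → [7,14); WM=9
i=7 t=6 v=1: DROP (t<9-2); WM=9
i=8 t=14 v=3: → [14,17); WM=12
i=9 t=4 v=3: DROP (t<12-2); WM=12
i=10 t=15 v=4: → [14,18); WM=13
i=11 t=15 v=5: → [14,18); WM=13
i=12 t=16 v=4: → [14,19); WM=14
i=13 t=5 v=1: DROP (t<14-2); WM=14
i=14 t=20 v=2: → [20,23); WM=18
i=15 t=19 v=2: → [19,23); WM=18
i=16 t=20 v=6: → [19,23); WM=18
i=17 t=22 v=1: → [19,25); WM=20
i=18 t=20 v=5: → [19,25); WM=20
i=19 t=22 v=5: → [19,25); WM=20

5 7 9 13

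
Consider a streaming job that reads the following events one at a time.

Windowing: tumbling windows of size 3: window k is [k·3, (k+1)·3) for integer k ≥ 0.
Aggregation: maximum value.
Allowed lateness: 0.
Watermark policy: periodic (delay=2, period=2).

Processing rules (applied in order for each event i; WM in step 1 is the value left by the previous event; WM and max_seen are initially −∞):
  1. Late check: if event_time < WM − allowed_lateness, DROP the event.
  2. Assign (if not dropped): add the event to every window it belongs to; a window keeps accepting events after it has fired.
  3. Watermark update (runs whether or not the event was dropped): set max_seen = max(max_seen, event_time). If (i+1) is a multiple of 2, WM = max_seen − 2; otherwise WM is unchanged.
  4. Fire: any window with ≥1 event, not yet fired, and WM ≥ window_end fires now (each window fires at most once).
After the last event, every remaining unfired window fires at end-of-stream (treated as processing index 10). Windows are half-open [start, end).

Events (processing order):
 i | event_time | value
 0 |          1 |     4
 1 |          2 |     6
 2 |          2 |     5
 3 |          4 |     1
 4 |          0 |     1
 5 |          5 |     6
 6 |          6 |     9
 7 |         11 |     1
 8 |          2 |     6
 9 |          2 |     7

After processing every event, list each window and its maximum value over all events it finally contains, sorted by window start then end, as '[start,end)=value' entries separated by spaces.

[0,3)=6 [3,6)=6 [6,9)=9 [9,12)=1

i=0 t=1 v=4: → [0,3); WM=−∞
i=1 t=2 v=6: → [0,3); WM=0
i=2 t=2 v=5: → [0,3); WM=0
i=3 t=4 v=1: → [3,6); WM=2
i=4 t=0 v=1: DROP (t<2-0); WM=2
i=5 t=5 v=6: → [3,6); WM=3; [0,3) fires=6
i=6 t=6 v=9: → [6,9); WM=3
i=7 t=11 v=1: → [9,12); WM=9; [3,6) fires=6 [6,9) fires=9
i=8 t=2 v=6: DROP (t<9-0); WM=9
i=9 t=2 v=7: DROP (t<9-0); WM=9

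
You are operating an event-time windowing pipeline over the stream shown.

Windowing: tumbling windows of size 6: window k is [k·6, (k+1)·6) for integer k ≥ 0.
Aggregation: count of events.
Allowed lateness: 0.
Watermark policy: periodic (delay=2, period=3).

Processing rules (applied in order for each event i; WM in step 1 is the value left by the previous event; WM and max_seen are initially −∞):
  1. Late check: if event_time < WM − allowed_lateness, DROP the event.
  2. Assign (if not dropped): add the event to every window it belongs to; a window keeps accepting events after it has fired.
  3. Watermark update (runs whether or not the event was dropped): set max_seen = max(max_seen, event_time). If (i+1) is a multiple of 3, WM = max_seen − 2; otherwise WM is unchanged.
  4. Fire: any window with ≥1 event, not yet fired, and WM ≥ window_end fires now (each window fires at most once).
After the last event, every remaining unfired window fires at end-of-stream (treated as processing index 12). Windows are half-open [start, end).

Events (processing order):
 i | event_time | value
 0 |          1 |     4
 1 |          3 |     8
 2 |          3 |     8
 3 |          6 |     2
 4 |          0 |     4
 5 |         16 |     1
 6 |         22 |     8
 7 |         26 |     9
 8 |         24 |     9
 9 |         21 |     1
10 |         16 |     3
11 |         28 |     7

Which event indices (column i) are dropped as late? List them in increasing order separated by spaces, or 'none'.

i=0 t=1 v=4: → [0,6); WM=−∞
i=1 t=3 v=8: → [0,6); WM=−∞
i=2 t=3 v=8: → [0,6); WM=1
i=3 t=6 v=2: → [6,12); WM=1
i=4 t=0 v=4: DROP (t<1-0); WM=1
i=5 t=16 v=1: → [12,18); WM=14; [0,6) fires=3 [6,12) fires=1
i=6 t=22 v=8: → [18,24); WM=14
i=7 t=26 v=9: → [24,30); WM=14
i=8 t=24 v=9: → [24,30); WM=24; [12,18) fires=1 [18,24) fires=1
i=9 t=21 v=1: DROP (t<24-0); WM=24
i=10 t=16 v=3: DROP (t<24-0); WM=24
i=11 t=28 v=7: → [24,30); WM=26

4 9 10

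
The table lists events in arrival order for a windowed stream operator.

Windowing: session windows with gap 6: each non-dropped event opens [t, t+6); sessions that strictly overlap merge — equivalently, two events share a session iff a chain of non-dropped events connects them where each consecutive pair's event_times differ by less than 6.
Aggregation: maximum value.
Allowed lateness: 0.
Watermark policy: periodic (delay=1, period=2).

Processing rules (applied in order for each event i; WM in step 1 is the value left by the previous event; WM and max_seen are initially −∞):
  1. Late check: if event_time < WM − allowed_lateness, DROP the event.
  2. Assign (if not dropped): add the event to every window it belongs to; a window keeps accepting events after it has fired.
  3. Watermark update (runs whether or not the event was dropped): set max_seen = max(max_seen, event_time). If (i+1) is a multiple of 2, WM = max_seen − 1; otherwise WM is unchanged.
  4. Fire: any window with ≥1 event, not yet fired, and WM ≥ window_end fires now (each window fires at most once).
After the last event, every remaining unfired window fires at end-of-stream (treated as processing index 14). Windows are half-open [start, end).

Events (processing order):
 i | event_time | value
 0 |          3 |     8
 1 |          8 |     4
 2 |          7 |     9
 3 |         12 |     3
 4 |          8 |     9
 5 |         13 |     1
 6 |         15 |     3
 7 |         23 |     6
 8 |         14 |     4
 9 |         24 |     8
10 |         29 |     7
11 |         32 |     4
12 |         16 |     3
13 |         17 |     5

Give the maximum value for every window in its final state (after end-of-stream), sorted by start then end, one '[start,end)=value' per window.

i=0 t=3 v=8: → [3,9); WM=−∞
i=1 t=8 v=4: → [3,14); WM=7
i=2 t=7 v=9: → [3,14); WM=7
i=3 t=12 v=3: → [3,18); WM=11
i=4 t=8 v=9: DROP (t<11-0); WM=11
i=5 t=13 v=1: → [3,19); WM=12
i=6 t=15 v=3: → [3,21); WM=12
i=7 t=23 v=6: → [23,29); WM=22
i=8 t=14 v=4: DROP (t<22-0); WM=22
i=9 t=24 v=8: → [23,30); WM=23
i=10 t=29 v=7: → [23,35); WM=23
i=11 t=32 v=4: → [23,38); WM=31
i=12 t=16 v=3: DROP (t<31-0); WM=31
i=13 t=17 v=5: DROP (t<31-0); WM=31

[3,21)=9 [23,38)=8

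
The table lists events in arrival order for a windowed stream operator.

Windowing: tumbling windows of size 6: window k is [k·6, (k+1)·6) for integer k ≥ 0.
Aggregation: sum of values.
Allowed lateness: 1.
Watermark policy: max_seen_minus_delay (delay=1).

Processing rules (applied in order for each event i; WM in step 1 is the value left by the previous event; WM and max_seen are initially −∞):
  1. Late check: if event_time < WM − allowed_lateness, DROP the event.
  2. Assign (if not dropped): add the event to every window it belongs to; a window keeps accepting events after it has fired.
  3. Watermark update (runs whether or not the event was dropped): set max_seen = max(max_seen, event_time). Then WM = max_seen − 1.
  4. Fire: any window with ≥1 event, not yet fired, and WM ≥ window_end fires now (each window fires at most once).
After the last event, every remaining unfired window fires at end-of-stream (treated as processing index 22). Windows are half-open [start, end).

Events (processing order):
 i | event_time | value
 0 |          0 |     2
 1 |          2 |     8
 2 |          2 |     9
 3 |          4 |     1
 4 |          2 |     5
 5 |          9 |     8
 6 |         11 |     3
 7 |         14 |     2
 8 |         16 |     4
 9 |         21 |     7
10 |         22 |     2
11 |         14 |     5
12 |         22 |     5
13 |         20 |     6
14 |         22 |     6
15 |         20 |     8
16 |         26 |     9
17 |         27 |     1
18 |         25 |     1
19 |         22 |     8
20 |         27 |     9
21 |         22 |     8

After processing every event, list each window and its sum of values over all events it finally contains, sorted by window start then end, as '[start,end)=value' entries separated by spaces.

[0,6)=25 [6,12)=11 [12,18)=6 [18,24)=34 [24,30)=20

i=0 t=0 v=2: → [0,6); WM=-1
i=1 t=2 v=8: → [0,6); WM=1
i=2 t=2 v=9: → [0,6); WM=1
i=3 t=4 v=1: → [0,6); WM=3
i=4 t=2 v=5: → [0,6); WM=3
i=5 t=9 v=8: → [6,12); WM=8; [0,6) fires=25
i=6 t=11 v=3: → [6,12); WM=10
i=7 t=14 v=2: → [12,18); WM=13; [6,12) fires=11
i=8 t=16 v=4: → [12,18); WM=15
i=9 t=21 v=7: → [18,24); WM=20; [12,18) fires=6
i=10 t=22 v=2: → [18,24); WM=21
i=11 t=14 v=5: DROP (t<21-1); WM=21
i=12 t=22 v=5: → [18,24); WM=21
i=13 t=20 v=6: → [18,24); WM=21
i=14 t=22 v=6: → [18,24); WM=21
i=15 t=20 v=8: → [18,24); WM=21
i=16 t=26 v=9: → [24,30); WM=25; [18,24) fires=34
i=17 t=27 v=1: → [24,30); WM=26
i=18 t=25 v=1: → [24,30); WM=26
i=19 t=22 v=8: DROP (t<26-1); WM=26
i=20 t=27 v=9: → [24,30); WM=26
i=21 t=22 v=8: DROP (t<26-1); WM=26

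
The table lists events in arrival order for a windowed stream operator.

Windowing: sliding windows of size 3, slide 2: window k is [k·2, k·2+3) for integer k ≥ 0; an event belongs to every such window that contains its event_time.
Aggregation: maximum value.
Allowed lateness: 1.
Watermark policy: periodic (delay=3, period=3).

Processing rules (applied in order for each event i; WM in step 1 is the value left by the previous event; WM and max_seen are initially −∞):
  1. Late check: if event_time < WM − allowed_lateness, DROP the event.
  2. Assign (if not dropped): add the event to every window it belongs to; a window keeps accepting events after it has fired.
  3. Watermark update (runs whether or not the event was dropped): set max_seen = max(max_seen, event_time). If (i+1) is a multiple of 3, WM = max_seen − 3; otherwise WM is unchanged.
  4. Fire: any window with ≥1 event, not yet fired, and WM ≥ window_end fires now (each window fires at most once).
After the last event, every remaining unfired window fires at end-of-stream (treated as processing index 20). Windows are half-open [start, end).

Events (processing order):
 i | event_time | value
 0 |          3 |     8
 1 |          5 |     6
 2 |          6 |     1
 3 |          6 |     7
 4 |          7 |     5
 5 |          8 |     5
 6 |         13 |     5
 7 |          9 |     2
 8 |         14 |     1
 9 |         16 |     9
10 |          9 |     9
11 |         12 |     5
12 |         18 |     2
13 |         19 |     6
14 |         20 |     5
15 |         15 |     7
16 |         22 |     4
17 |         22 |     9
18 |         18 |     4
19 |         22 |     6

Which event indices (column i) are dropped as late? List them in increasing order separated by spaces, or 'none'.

i=0 t=3 v=8: → [2,5); WM=−∞
i=1 t=5 v=6: → [4,7); WM=−∞
i=2 t=6 v=1: → [6,9),[4,7); WM=3
i=3 t=6 v=7: → [6,9),[4,7); WM=3
i=4 t=7 v=5: → [6,9); WM=3
i=5 t=8 v=5: → [8,11),[6,9); WM=5; [2,5) fires=8
i=6 t=13 v=5: → [12,15); WM=5
i=7 t=9 v=2: → [8,11); WM=5
i=8 t=14 v=1: → [14,17),[12,15); WM=11; [4,7) fires=7 [6,9) fires=7 [8,11) fires=5
i=9 t=16 v=9: → [16,19),[14,17); WM=11
i=10 t=9 v=9: DROP (t<11-1); WM=11
i=11 t=12 v=5: → [12,15),[10,13); WM=13; [10,13) fires=5
i=12 t=18 v=2: → [18,21),[16,19); WM=13
i=13 t=19 v=6: → [18,21); WM=13
i=14 t=20 v=5: → [20,23),[18,21); WM=17; [12,15) fires=5 [14,17) fires=9
i=15 t=15 v=7: DROP (t<17-1); WM=17
i=16 t=22 v=4: → [22,25),[20,23); WM=17
i=17 t=22 v=9: → [22,25),[20,23); WM=19; [16,19) fires=9
i=18 t=18 v=4: → [18,21),[16,19); WM=19
i=19 t=22 v=6: → [22,25),[20,23); WM=19

10 15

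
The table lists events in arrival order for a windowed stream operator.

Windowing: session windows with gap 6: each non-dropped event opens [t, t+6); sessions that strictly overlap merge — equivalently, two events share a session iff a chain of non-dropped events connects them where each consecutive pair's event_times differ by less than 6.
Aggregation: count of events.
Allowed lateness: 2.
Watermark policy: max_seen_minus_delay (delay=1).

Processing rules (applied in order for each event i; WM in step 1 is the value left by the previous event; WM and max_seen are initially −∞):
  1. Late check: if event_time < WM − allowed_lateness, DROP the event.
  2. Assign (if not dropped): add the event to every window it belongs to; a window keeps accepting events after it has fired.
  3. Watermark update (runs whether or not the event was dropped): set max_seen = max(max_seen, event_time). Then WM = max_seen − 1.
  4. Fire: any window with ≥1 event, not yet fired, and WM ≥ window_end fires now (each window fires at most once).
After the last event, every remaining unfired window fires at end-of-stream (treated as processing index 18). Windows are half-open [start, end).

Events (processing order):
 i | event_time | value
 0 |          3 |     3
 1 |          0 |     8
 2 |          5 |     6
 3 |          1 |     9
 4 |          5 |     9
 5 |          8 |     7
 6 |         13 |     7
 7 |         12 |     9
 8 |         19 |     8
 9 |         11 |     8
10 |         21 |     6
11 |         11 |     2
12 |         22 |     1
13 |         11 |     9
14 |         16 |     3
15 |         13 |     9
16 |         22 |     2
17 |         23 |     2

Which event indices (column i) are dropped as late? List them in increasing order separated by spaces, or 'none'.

3 9 11 13 14 15

i=0 t=3 v=3: → [3,9); WM=2
i=1 t=0 v=8: → [0,9); WM=2
i=2 t=5 v=6: → [0,11); WM=4
i=3 t=1 v=9: DROP (t<4-2); WM=4
i=4 t=5 v=9: → [0,11); WM=4
i=5 t=8 v=7: → [0,14); WM=7
i=6 t=13 v=7: → [0,19); WM=12
i=7 t=12 v=9: → [0,19); WM=12
i=8 t=19 v=8: → [19,25); WM=18
i=9 t=11 v=8: DROP (t<18-2); WM=18
i=10 t=21 v=6: → [19,27); WM=20
i=11 t=11 v=2: DROP (t<20-2); WM=20
i=12 t=22 v=1: → [19,28); WM=21
i=13 t=11 v=9: DROP (t<21-2); WM=21
i=14 t=16 v=3: DROP (t<21-2); WM=21
i=15 t=13 v=9: DROP (t<21-2); WM=21
i=16 t=22 v=2: → [19,28); WM=21
i=17 t=23 v=2: → [19,29); WM=22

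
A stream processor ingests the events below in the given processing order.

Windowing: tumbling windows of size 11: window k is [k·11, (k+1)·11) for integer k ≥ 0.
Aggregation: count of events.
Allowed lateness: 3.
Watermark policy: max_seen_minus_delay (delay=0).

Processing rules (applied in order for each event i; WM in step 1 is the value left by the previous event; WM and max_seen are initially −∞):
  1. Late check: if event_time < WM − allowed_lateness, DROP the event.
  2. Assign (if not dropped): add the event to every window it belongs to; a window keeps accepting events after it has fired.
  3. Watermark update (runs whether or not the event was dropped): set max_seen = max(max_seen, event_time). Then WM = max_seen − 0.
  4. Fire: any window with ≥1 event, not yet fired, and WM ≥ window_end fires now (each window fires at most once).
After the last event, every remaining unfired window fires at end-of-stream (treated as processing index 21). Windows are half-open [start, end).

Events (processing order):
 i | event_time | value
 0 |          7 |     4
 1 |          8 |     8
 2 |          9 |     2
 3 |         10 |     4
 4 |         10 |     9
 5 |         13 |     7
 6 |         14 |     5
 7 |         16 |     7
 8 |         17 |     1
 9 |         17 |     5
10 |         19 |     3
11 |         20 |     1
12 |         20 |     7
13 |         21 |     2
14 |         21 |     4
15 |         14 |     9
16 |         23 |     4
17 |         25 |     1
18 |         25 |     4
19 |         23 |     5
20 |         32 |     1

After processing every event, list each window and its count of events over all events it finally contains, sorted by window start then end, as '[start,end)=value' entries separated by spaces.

i=0 t=7 v=4: → [0,11); WM=7
i=1 t=8 v=8: → [0,11); WM=8
i=2 t=9 v=2: → [0,11); WM=9
i=3 t=10 v=4: → [0,11); WM=10
i=4 t=10 v=9: → [0,11); WM=10
i=5 t=13 v=7: → [11,22); WM=13; [0,11) fires=5
i=6 t=14 v=5: → [11,22); WM=14
i=7 t=16 v=7: → [11,22); WM=16
i=8 t=17 v=1: → [11,22); WM=17
i=9 t=17 v=5: → [11,22); WM=17
i=10 t=19 v=3: → [11,22); WM=19
i=11 t=20 v=1: → [11,22); WM=20
i=12 t=20 v=7: → [11,22); WM=20
i=13 t=21 v=2: → [11,22); WM=21
i=14 t=21 v=4: → [11,22); WM=21
i=15 t=14 v=9: DROP (t<21-3); WM=21
i=16 t=23 v=4: → [22,33); WM=23; [11,22) fires=10
i=17 t=25 v=1: → [22,33); WM=25
i=18 t=25 v=4: → [22,33); WM=25
i=19 t=23 v=5: → [22,33); WM=25
i=20 t=32 v=1: → [22,33); WM=32

[0,11)=5 [11,22)=10 [22,33)=5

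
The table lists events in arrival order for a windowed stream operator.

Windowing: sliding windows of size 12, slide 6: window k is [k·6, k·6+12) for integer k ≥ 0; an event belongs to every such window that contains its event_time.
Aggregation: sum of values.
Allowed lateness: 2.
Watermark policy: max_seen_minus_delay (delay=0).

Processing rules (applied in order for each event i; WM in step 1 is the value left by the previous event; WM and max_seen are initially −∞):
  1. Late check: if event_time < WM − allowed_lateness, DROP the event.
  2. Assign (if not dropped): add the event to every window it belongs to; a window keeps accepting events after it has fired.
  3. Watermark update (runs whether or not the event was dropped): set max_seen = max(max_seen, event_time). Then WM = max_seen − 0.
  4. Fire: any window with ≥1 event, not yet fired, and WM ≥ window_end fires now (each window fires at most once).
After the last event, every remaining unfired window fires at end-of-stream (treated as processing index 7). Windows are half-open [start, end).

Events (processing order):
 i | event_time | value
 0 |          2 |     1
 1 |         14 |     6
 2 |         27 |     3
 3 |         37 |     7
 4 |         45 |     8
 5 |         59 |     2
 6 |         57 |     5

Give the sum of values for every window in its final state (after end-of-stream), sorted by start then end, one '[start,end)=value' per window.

[0,12)=1 [6,18)=6 [12,24)=6 [18,30)=3 [24,36)=3 [30,42)=7 [36,48)=15 [42,54)=8 [48,60)=7 [54,66)=7

i=0 t=2 v=1: → [0,12); WM=2
i=1 t=14 v=6: → [12,24),[6,18); WM=14; [0,12) fires=1
i=2 t=27 v=3: → [24,36),[18,30); WM=27; [6,18) fires=6 [12,24) fires=6
i=3 t=37 v=7: → [36,48),[30,42); WM=37; [18,30) fires=3 [24,36) fires=3
i=4 t=45 v=8: → [42,54),[36,48); WM=45; [30,42) fires=7
i=5 t=59 v=2: → [54,66),[48,60); WM=59; [36,48) fires=15 [42,54) fires=8
i=6 t=57 v=5: → [54,66),[48,60); WM=59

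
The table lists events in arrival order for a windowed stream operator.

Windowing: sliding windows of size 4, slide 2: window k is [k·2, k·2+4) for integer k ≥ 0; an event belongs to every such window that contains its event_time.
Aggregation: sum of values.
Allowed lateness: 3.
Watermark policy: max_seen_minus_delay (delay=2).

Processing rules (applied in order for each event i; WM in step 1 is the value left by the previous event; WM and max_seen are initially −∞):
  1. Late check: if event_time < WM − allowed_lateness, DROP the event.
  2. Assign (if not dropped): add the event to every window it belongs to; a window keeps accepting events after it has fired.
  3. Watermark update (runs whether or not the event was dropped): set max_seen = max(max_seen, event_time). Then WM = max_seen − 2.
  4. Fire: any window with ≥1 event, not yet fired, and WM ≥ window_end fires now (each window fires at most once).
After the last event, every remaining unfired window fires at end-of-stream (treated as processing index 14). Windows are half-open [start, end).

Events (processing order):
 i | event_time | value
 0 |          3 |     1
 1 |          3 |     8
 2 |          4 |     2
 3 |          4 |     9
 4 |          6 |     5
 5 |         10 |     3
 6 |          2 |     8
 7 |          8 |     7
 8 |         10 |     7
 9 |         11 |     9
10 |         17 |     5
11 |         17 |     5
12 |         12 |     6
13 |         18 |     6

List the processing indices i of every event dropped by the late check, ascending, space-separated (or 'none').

6

i=0 t=3 v=1: → [2,6),[0,4); WM=1
i=1 t=3 v=8: → [2,6),[0,4); WM=1
i=2 t=4 v=2: → [4,8),[2,6); WM=2
i=3 t=4 v=9: → [4,8),[2,6); WM=2
i=4 t=6 v=5: → [6,10),[4,8); WM=4; [0,4) fires=9
i=5 t=10 v=3: → [10,14),[8,12); WM=8; [2,6) fires=20 [4,8) fires=16
i=6 t=2 v=8: DROP (t<8-3); WM=8
i=7 t=8 v=7: → [8,12),[6,10); WM=8
i=8 t=10 v=7: → [10,14),[8,12); WM=8
i=9 t=11 v=9: → [10,14),[8,12); WM=9
i=10 t=17 v=5: → [16,20),[14,18); WM=15; [6,10) fires=12 [8,12) fires=26 [10,14) fires=19
i=11 t=17 v=5: → [16,20),[14,18); WM=15
i=12 t=12 v=6: → [12,16),[10,14); WM=15
i=13 t=18 v=6: → [18,22),[16,20); WM=16; [12,16) fires=6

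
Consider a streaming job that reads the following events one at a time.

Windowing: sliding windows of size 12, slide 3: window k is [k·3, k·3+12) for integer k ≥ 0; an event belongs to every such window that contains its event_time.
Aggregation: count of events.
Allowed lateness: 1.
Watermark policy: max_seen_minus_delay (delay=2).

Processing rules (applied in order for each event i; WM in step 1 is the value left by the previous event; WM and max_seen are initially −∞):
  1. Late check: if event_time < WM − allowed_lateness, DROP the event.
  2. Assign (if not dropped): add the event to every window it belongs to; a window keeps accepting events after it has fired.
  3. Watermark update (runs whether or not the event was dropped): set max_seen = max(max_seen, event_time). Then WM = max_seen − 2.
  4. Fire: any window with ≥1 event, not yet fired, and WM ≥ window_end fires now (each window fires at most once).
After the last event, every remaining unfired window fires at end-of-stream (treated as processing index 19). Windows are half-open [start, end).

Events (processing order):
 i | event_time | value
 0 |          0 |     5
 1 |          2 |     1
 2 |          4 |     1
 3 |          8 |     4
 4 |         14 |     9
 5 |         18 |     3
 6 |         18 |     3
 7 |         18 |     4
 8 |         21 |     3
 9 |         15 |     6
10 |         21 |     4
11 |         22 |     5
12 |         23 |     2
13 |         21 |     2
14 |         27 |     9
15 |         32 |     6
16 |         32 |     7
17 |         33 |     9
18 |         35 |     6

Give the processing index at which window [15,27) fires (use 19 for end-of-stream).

15

i=0 t=0 v=5: → [0,12); WM=-2
i=1 t=2 v=1: → [0,12); WM=0
i=2 t=4 v=1: → [3,15),[0,12); WM=2
i=3 t=8 v=4: → [6,18),[3,15),[0,12); WM=6
i=4 t=14 v=9: → [12,24),[9,21),[6,18),[3,15); WM=12; [0,12) fires=4
i=5 t=18 v=3: → [18,30),[15,27),[12,24),[9,21); WM=16; [3,15) fires=3
i=6 t=18 v=3: → [18,30),[15,27),[12,24),[9,21); WM=16
i=7 t=18 v=4: → [18,30),[15,27),[12,24),[9,21); WM=16
i=8 t=21 v=3: → [21,33),[18,30),[15,27),[12,24); WM=19; [6,18) fires=2
i=9 t=15 v=6: DROP (t<19-1); WM=19
i=10 t=21 v=4: → [21,33),[18,30),[15,27),[12,24); WM=19
i=11 t=22 v=5: → [21,33),[18,30),[15,27),[12,24); WM=20
i=12 t=23 v=2: → [21,33),[18,30),[15,27),[12,24); WM=21; [9,21) fires=4
i=13 t=21 v=2: → [21,33),[18,30),[15,27),[12,24); WM=21
i=14 t=27 v=9: → [27,39),[24,36),[21,33),[18,30); WM=25; [12,24) fires=9
i=15 t=32 v=6: → [30,42),[27,39),[24,36),[21,33); WM=30; [15,27) fires=8 [18,30) fires=9
i=16 t=32 v=7: → [30,42),[27,39),[24,36),[21,33); WM=30
i=17 t=33 v=9: → [33,45),[30,42),[27,39),[24,36); WM=31
i=18 t=35 v=6: → [33,45),[30,42),[27,39),[24,36); WM=33; [21,33) fires=8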